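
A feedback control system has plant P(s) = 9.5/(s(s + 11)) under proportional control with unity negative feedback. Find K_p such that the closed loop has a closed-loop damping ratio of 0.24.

Closed-loop characteristic equation: s² + 11s + K_p·9.5 = 0.
So ω_n = √(9.5K_p) and 2ζω_n = 11, giving ζ = 11/(2√(9.5K_p)).
Setting ζ = 0.24: √(9.5K_p) = 11/(2·0.24) = 22.92, so K_p = 525.2/9.5 = 55.3.

K_p = 55.3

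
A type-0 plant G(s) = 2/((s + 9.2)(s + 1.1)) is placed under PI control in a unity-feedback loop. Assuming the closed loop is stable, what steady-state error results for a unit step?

The PI controller's integrator makes the forward path type 1, so e_ss to a step is zero.

0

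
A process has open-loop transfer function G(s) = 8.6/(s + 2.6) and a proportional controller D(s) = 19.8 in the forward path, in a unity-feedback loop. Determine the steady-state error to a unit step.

The loop is type 0. Static position error constant K_pos = D(0)·G(0) = 19.8·3.308 = 65.49.
Steady-state error to a unit step: e_ss = 1/(1+K_pos) = 1/66.49 = 0.015.

0.015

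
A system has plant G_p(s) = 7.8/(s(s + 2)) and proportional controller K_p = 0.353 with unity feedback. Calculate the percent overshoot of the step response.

9.32%

From 1 + K_pG_p(s) = 0: s² + 2s + 2.753 = 0 ⇒ ω_n = 1.659, ζ = 0.6027.
%OS = 100·exp(−πζ/√(1−ζ²)) = 100·exp(−π·0.6027/√0.6368) = 9.32%.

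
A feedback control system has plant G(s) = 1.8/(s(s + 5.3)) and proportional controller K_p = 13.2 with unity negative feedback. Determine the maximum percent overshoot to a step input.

Closed-loop characteristic equation: s² + 5.3s + 23.76 = 0, so ω_n = 4.874 rad/s and ζ = 5.3/(2·4.874) = 0.5437.
%OS = 100·exp(−πζ/√(1−ζ²)) = 100·exp(−π·0.5437/√0.7044) = 13.1%.

13.1%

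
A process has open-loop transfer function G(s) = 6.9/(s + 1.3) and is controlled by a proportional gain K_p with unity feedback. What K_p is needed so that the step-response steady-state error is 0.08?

K_p = 2.17

Steady-state error for a unit step on this type-0 loop is 1/(1 + K_p·G(0)).
G(0) = 5.308. Require 1/(1 + K_p·5.308) = 0.08, so 1 + 5.308·K_p = 12.5.
K_p = (12.5 − 1)/5.308 = 2.17.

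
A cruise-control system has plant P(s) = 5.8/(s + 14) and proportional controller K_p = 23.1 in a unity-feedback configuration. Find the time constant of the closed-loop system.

Closed-loop transfer function: T(s) = K_p·P(s)/(1 + K_p·P(s)) = 134/(s + 14 + 134) = 134/(s + 148).
Time constant τ = 1/148 = 0.00676 s.

τ = 0.00676 s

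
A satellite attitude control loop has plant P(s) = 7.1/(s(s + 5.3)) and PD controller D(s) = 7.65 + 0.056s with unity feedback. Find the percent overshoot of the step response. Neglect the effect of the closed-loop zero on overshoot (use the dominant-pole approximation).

26.8%

Forward path: (7.65 + 0.056s)·7.1/(s(s+5.3)). The closed-loop characteristic equation is s² + (5.3 + 7.1·0.056)s + 7.1·7.65 = 0.
That is s² + 5.698s + 54.31 = 0, so ω_n = 7.37 rad/s and ζ = 5.698/(2·7.37) = 0.3865.
%OS = 100·exp(−πζ/√(1−ζ²)) = 26.8%.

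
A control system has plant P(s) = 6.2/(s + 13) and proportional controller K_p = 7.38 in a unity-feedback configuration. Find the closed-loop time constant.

τ = 0.017 s

Closed-loop transfer function: T(s) = K_p·P(s)/(1 + K_p·P(s)) = 45.76/(s + 13 + 45.76) = 45.76/(s + 58.76).
Time constant τ = 1/58.76 = 0.017 s.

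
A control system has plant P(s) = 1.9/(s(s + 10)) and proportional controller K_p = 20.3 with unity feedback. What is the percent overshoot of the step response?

From 1 + K_pP(s) = 0: s² + 10s + 38.57 = 0 ⇒ ω_n = 6.21, ζ = 0.8051.
%OS = 100·exp(−πζ/√(1−ζ²)) = 100·exp(−π·0.8051/√0.3518) = 1.41%.

1.41%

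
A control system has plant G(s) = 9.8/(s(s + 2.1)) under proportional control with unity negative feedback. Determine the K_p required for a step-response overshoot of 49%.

From %OS = 100·exp(−πζ/√(1−ζ²)) = 49%, ζ = −ln(0.49)/√(π²+ln²(0.49)) = 0.2214.
Characteristic equation s² + 2.1s + 9.8K_p = 0 gives ζ = 2.1/(2√(9.8K_p)).
Setting ζ = 0.2214: √(9.8K_p) = 2.1/(2·0.2214) = 4.742, so K_p = 22.49/9.8 = 2.29.

K_p = 2.29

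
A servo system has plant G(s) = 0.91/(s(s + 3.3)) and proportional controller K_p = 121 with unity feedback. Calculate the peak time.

T_p = 0.303 s

From 1 + K_pG(s) = 0: s² + 3.3s + 110.1 = 0 ⇒ ω_n = 10.49, ζ = 0.1572.
Damped frequency ω_d = ω_n√(1−ζ²) = 10.36 rad/s, so peak time T_p = π/ω_d = 0.303 s.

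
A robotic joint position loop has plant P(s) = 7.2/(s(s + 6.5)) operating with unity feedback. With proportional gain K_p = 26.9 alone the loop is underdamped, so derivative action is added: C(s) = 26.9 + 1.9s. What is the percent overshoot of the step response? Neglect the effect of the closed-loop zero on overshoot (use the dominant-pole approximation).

Forward path: (26.9 + 1.9s)·7.2/(s(s+6.5)). The closed-loop characteristic equation is s² + (6.5 + 7.2·1.9)s + 7.2·26.9 = 0.
That is s² + 20.18s + 193.7 = 0, so ω_n = 13.92 rad/s and ζ = 20.18/(2·13.92) = 0.725.
%OS = 100·exp(−πζ/√(1−ζ²)) = 3.66%.

3.66%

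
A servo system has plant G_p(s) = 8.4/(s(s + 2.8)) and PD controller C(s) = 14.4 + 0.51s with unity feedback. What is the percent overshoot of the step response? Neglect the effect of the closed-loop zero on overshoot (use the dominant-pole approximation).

Forward path: (14.4 + 0.51s)·8.4/(s(s+2.8)). The closed-loop characteristic equation is s² + (2.8 + 8.4·0.51)s + 8.4·14.4 = 0.
That is s² + 7.084s + 121 = 0, so ω_n = 11 rad/s and ζ = 7.084/(2·11) = 0.3221.
%OS = 100·exp(−πζ/√(1−ζ²)) = 34.3%.

34.3%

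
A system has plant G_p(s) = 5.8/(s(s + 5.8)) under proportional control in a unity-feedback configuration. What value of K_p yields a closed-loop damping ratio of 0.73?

Closed-loop characteristic equation: s² + 5.8s + K_p·5.8 = 0.
So ω_n = √(5.8K_p) and 2ζω_n = 5.8, giving ζ = 5.8/(2√(5.8K_p)).
Setting ζ = 0.73: √(5.8K_p) = 5.8/(2·0.73) = 3.973, so K_p = 15.78/5.8 = 2.72.

K_p = 2.72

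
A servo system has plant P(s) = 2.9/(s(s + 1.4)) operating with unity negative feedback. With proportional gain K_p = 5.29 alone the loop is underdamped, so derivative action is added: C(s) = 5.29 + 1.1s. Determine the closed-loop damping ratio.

Forward path: (5.29 + 1.1s)·2.9/(s(s+1.4)). The closed-loop characteristic equation is s² + (1.4 + 2.9·1.1)s + 2.9·5.29 = 0.
That is s² + 4.59s + 15.34 = 0, so ω_n = 3.917 rad/s and ζ = 4.59/(2·3.917) = 0.5859.

ζ = 0.586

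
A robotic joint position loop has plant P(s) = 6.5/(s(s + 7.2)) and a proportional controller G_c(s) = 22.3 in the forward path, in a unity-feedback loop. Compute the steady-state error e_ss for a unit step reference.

0

The open loop G_c(s)P(s) has a pole at the origin (type 1), so the static position error constant is infinite and e_ss = 1/(1+∞) = 0.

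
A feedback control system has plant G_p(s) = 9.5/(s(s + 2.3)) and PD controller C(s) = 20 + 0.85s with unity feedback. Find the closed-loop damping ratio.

Forward path: (20 + 0.85s)·9.5/(s(s+2.3)). The closed-loop characteristic equation is s² + (2.3 + 9.5·0.85)s + 9.5·20 = 0.
That is s² + 10.38s + 190 = 0, so ω_n = 13.78 rad/s and ζ = 10.38/(2·13.78) = 0.3763.

ζ = 0.376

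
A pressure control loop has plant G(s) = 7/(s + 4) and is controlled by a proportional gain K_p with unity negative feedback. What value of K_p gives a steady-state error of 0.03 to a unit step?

The loop is type 0, so e_ss(step) = 1/(1 + K_pos) with K_pos = K_p·G(0).
G(0) = 1.75. Require 1/(1 + K_p·1.75) = 0.03, so 1 + 1.75·K_p = 33.33.
K_p = (33.33 − 1)/1.75 = 18.5.

K_p = 18.5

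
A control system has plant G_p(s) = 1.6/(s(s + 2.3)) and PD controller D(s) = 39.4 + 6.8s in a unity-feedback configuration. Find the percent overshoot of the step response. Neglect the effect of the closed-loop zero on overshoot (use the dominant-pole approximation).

Forward path: (39.4 + 6.8s)·1.6/(s(s+2.3)). The closed-loop characteristic equation is s² + (2.3 + 1.6·6.8)s + 1.6·39.4 = 0.
That is s² + 13.18s + 63.04 = 0, so ω_n = 7.94 rad/s and ζ = 13.18/(2·7.94) = 0.83.
%OS = 100·exp(−πζ/√(1−ζ²)) = 0.933%.

0.933%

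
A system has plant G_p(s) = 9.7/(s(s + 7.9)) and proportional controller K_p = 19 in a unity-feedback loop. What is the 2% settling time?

The closed-loop denominator s² + 7.9s + 184.3 gives ω_n = √184.3 = 13.58 and ζ = 7.9/(2ω_n) = 0.291.
2% settling time T_s ≈ 4/(ζω_n) = 4/3.95 = 1.01 s.

T_s ≈ 1.01 s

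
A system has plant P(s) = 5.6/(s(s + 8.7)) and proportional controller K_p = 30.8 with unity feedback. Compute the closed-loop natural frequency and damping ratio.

The closed-loop denominator is s(s+8.7) + 30.8·5.6 = s² + 8.7s + 172.5.
So ω_n² = 172.5 ⇒ ω_n = 13.13 rad/s, and ζ = 8.7/(2ω_n) = 0.331.

ω_n = 13.1 rad/s, ζ = 0.331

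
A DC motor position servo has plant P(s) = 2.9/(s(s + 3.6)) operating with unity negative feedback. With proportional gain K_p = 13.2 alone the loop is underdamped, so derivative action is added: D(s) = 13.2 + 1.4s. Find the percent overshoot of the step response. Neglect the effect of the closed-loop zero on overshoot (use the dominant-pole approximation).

8.41%

Forward path: (13.2 + 1.4s)·2.9/(s(s+3.6)). The closed-loop characteristic equation is s² + (3.6 + 2.9·1.4)s + 2.9·13.2 = 0.
That is s² + 7.66s + 38.28 = 0, so ω_n = 6.187 rad/s and ζ = 7.66/(2·6.187) = 0.619.
%OS = 100·exp(−πζ/√(1−ζ²)) = 8.41%.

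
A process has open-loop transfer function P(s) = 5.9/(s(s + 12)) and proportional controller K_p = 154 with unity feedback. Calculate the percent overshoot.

52.8%

The closed-loop denominator s² + 12s + 908.6 gives ω_n = √908.6 = 30.14 and ζ = 12/(2ω_n) = 0.1991.
%OS = 100·exp(−πζ/√(1−ζ²)) = 100·exp(−π·0.1991/√0.9604) = 52.8%.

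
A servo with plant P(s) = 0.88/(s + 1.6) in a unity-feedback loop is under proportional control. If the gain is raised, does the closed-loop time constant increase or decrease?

Closed-loop pole is at s = −(1.6+K_p·0.88); larger K_p moves it further left, so τ = 1/(1.6+K_p·0.88) decreases.

decrease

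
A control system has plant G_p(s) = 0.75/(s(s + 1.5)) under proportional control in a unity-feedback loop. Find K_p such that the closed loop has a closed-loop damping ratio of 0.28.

Closed-loop characteristic equation: s² + 1.5s + K_p·0.75 = 0.
So ω_n = √(0.75K_p) and 2ζω_n = 1.5, giving ζ = 1.5/(2√(0.75K_p)).
Setting ζ = 0.28: √(0.75K_p) = 1.5/(2·0.28) = 2.679, so K_p = 7.175/0.75 = 9.57.

K_p = 9.57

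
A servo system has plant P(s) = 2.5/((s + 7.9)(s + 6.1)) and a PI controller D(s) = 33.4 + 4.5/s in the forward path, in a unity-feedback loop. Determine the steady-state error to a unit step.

0

The open loop D(s)P(s) has a pole at the origin (type 1), so the static position error constant is infinite and e_ss = 1/(1+∞) = 0.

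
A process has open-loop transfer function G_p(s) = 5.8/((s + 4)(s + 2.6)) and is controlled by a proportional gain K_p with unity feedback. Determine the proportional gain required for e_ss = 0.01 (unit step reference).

K_p = 178

The loop is type 0, so e_ss(step) = 1/(1 + K_pos) with K_pos = K_p·G_p(0).
G_p(0) = 0.5577. Require 1/(1 + K_p·0.5577) = 0.01, so 1 + 0.5577·K_p = 100.
K_p = (100 − 1)/0.5577 = 178.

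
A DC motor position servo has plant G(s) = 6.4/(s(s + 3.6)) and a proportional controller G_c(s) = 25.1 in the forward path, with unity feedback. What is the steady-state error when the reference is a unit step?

0

The open loop G_c(s)G(s) has a pole at the origin (type 1), so the static position error constant is infinite and e_ss = 1/(1+∞) = 0.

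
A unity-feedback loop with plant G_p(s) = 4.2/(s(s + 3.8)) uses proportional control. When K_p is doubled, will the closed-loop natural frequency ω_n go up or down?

ω_n = √(4.2·K_p), which grows with K_p.

increase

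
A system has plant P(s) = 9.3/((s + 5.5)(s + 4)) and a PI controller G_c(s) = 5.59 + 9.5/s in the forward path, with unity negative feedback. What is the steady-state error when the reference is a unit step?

The open loop G_c(s)P(s) has a pole at the origin (type 1), so the static position error constant is infinite and e_ss = 1/(1+∞) = 0.

0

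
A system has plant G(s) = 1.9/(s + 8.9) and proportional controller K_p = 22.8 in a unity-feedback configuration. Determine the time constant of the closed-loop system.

τ = 0.0191 s

Closed-loop transfer function: T(s) = K_p·G(s)/(1 + K_p·G(s)) = 43.32/(s + 8.9 + 43.32) = 43.32/(s + 52.22).
Time constant τ = 1/52.22 = 0.0191 s.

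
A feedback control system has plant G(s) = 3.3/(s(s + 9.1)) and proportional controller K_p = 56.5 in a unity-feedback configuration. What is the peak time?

T_p = 0.244 s

Closed-loop characteristic equation: s² + 9.1s + 186.4 = 0, so ω_n = 13.65 rad/s and ζ = 9.1/(2·13.65) = 0.3332.
Damped frequency ω_d = ω_n√(1−ζ²) = 12.87 rad/s, so peak time T_p = π/ω_d = 0.244 s.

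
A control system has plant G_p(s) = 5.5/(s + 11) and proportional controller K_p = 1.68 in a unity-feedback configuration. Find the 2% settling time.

T_s ≈ 0.198 s

Closed-loop transfer function: T(s) = K_p·G_p(s)/(1 + K_p·G_p(s)) = 9.24/(s + 11 + 9.24) = 9.24/(s + 20.24).
Time constant τ = 1/20.24 = 0.04941 s, so the 2% settling time is about 4τ = 0.198 s.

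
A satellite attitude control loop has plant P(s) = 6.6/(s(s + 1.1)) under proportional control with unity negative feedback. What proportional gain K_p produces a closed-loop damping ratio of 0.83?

K_p = 0.0665

Closed-loop characteristic equation: s² + 1.1s + K_p·6.6 = 0.
So ω_n = √(6.6K_p) and 2ζω_n = 1.1, giving ζ = 1.1/(2√(6.6K_p)).
Setting ζ = 0.83: √(6.6K_p) = 1.1/(2·0.83) = 0.6627, so K_p = 0.4391/6.6 = 0.0665.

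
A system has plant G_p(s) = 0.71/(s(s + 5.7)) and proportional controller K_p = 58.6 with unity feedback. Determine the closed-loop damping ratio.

ζ = 0.442

The closed-loop denominator is s(s+5.7) + 58.6·0.71 = s² + 5.7s + 41.61.
So ω_n² = 41.61 ⇒ ω_n = 6.45 rad/s, and ζ = 5.7/(2ω_n) = 0.442.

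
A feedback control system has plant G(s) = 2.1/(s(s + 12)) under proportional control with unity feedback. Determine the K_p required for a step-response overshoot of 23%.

From %OS = 100·exp(−πζ/√(1−ζ²)) = 23%, ζ = −ln(0.23)/√(π²+ln²(0.23)) = 0.4237.
Characteristic equation s² + 12s + 2.1K_p = 0 gives ζ = 12/(2√(2.1K_p)).
Setting ζ = 0.4237: √(2.1K_p) = 12/(2·0.4237) = 14.16, so K_p = 200.5/2.1 = 95.5.

K_p = 95.5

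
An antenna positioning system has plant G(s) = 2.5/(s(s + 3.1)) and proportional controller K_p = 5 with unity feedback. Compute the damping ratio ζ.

ζ = 0.438

The closed-loop denominator is s(s+3.1) + 5·2.5 = s² + 3.1s + 12.5.
So ω_n² = 12.5 ⇒ ω_n = 3.536 rad/s, and ζ = 3.1/(2ω_n) = 0.438.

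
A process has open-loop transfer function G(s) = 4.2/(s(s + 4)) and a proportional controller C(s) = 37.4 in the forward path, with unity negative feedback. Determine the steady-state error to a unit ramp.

The loop has one pole at the origin (type 1). Velocity error constant K_v = lim_{s→0} s·C(s)G(s) = 37.4·4.2/4 = 39.27.
Steady-state error to a unit ramp: e_ss = 1/K_v = 0.0255.

0.0255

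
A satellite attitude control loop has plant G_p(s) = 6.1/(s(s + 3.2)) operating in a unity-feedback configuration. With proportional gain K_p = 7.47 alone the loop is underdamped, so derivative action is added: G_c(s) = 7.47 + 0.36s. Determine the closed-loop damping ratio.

ζ = 0.4

Forward path: (7.47 + 0.36s)·6.1/(s(s+3.2)). The closed-loop characteristic equation is s² + (3.2 + 6.1·0.36)s + 6.1·7.47 = 0.
That is s² + 5.396s + 45.57 = 0, so ω_n = 6.75 rad/s and ζ = 5.396/(2·6.75) = 0.3997.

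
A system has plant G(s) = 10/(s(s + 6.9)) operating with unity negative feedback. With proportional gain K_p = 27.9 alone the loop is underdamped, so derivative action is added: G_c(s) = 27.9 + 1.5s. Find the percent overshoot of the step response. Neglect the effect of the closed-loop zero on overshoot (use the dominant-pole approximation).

6.54%

Forward path: (27.9 + 1.5s)·10/(s(s+6.9)). The closed-loop characteristic equation is s² + (6.9 + 10·1.5)s + 10·27.9 = 0.
That is s² + 21.9s + 279 = 0, so ω_n = 16.7 rad/s and ζ = 21.9/(2·16.7) = 0.6556.
%OS = 100·exp(−πζ/√(1−ζ²)) = 6.54%.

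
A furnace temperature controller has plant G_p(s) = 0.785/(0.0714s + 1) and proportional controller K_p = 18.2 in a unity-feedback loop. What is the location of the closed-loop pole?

Closed loop: T(s) = K_p·G_p/(1+K_p·G_p) = 14.29/(0.0714s + 1 + 14.29), with pole at s = −(1 + 14.29)/0.0714 = −214.1.

s = -214.1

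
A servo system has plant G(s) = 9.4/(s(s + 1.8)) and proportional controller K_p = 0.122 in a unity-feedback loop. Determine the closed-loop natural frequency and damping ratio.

ω_n = 1.07 rad/s, ζ = 0.84

1 + K_p·G(s) = 0 gives s² + 1.8s + 1.147 = 0.
Matching s² + 2ζω_n s + ω_n²: ω_n = √1.147 = 1.071 rad/s and 2ζω_n = 1.8, so ζ = 1.8/(2·1.071) = 0.84.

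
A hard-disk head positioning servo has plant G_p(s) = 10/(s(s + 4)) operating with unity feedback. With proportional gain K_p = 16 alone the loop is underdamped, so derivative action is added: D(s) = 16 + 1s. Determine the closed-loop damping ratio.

ζ = 0.553

Forward path: (16 + 1s)·10/(s(s+4)). The closed-loop characteristic equation is s² + (4 + 10·1)s + 10·16 = 0.
That is s² + 14s + 160 = 0, so ω_n = 12.65 rad/s and ζ = 14/(2·12.65) = 0.5534.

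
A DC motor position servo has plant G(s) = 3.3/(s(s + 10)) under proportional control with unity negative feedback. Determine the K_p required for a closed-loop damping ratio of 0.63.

Closed-loop characteristic equation: s² + 10s + K_p·3.3 = 0.
So ω_n = √(3.3K_p) and 2ζω_n = 10, giving ζ = 10/(2√(3.3K_p)).
Setting ζ = 0.63: √(3.3K_p) = 10/(2·0.63) = 7.937, so K_p = 62.99/3.3 = 19.1.

K_p = 19.1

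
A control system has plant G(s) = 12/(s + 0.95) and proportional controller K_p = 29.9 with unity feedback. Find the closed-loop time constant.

Closed-loop transfer function: T(s) = K_p·G(s)/(1 + K_p·G(s)) = 358.8/(s + 0.95 + 358.8) = 358.8/(s + 359.7).
Time constant τ = 1/359.7 = 0.00278 s.

τ = 0.00278 s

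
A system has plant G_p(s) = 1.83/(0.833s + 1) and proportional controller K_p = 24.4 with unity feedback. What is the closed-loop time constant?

Closed loop: T(s) = K_p·G_p/(1+K_p·G_p) = 44.65/(0.833s + 1 + 44.65), with pole at s = −(1 + 44.65)/0.833 = −54.8.
Closed-loop time constant τ = 1/54.8 = 0.0182 s.

τ = 0.0182 s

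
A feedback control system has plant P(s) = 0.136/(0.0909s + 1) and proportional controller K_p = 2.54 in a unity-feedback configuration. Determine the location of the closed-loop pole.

Closed loop: T(s) = K_p·P/(1+K_p·P) = 0.3454/(0.0909s + 1 + 0.3454), with pole at s = −(1 + 0.3454)/0.0909 = −14.8.

s = -14.8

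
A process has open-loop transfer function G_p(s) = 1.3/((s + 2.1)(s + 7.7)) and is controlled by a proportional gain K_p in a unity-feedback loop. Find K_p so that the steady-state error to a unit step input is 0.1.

K_p = 112

The loop is type 0, so e_ss(step) = 1/(1 + K_pos) with K_pos = K_p·G_p(0).
G_p(0) = 0.0804. Require 1/(1 + K_p·0.0804) = 0.1, so 1 + 0.0804·K_p = 10.
K_p = (10 − 1)/0.0804 = 112.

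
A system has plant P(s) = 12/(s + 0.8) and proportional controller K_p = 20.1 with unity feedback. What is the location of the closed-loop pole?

Closed-loop transfer function: T(s) = K_p·P(s)/(1 + K_p·P(s)) = 241.2/(s + 0.8 + 241.2) = 241.2/(s + 242).
The closed-loop pole is at s = −242.

s = -242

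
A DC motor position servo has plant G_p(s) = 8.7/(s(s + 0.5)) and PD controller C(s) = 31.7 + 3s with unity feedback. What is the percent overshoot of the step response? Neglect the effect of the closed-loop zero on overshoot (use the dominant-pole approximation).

Forward path: (31.7 + 3s)·8.7/(s(s+0.5)). The closed-loop characteristic equation is s² + (0.5 + 8.7·3)s + 8.7·31.7 = 0.
That is s² + 26.6s + 275.8 = 0, so ω_n = 16.61 rad/s and ζ = 26.6/(2·16.61) = 0.8009.
%OS = 100·exp(−πζ/√(1−ζ²)) = 1.5%.

1.5%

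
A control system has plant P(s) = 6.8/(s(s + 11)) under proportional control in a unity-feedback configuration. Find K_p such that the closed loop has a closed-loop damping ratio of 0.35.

K_p = 36.3

Closed-loop characteristic equation: s² + 11s + K_p·6.8 = 0.
So ω_n = √(6.8K_p) and 2ζω_n = 11, giving ζ = 11/(2√(6.8K_p)).
Setting ζ = 0.35: √(6.8K_p) = 11/(2·0.35) = 15.71, so K_p = 246.9/6.8 = 36.3.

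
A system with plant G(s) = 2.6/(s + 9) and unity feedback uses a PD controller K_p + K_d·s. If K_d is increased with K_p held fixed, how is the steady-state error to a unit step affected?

unchanged

K_d affects only the transient (the s-coefficient); the DC loop gain, and hence e_ss, depends only on K_p.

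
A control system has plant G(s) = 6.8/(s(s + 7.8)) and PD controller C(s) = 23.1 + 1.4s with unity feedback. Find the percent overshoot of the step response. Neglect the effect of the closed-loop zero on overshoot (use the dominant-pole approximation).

4.96%

Forward path: (23.1 + 1.4s)·6.8/(s(s+7.8)). The closed-loop characteristic equation is s² + (7.8 + 6.8·1.4)s + 6.8·23.1 = 0.
That is s² + 17.32s + 157.1 = 0, so ω_n = 12.53 rad/s and ζ = 17.32/(2·12.53) = 0.691.
%OS = 100·exp(−πζ/√(1−ζ²)) = 4.96%.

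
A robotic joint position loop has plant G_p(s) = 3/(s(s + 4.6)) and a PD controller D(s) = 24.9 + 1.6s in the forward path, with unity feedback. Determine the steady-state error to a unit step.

The open loop D(s)G_p(s) has a pole at the origin (type 1), so the static position error constant is infinite and e_ss = 1/(1+∞) = 0.

0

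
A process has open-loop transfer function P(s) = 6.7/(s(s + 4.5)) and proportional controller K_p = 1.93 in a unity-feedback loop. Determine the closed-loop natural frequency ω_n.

1 + K_p·P(s) = 0 gives s² + 4.5s + 12.93 = 0.
Matching s² + 2ζω_n s + ω_n²: ω_n = √12.93 = 3.596 rad/s and 2ζω_n = 4.5, so ζ = 4.5/(2·3.596) = 0.626.

ω_n = 3.6 rad/s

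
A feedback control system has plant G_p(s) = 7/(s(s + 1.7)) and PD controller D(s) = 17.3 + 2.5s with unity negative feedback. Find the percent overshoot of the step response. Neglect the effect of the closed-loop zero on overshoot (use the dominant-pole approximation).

Forward path: (17.3 + 2.5s)·7/(s(s+1.7)). The closed-loop characteristic equation is s² + (1.7 + 7·2.5)s + 7·17.3 = 0.
That is s² + 19.2s + 121.1 = 0, so ω_n = 11 rad/s and ζ = 19.2/(2·11) = 0.8724.
%OS = 100·exp(−πζ/√(1−ζ²)) = 0.367%.

0.367%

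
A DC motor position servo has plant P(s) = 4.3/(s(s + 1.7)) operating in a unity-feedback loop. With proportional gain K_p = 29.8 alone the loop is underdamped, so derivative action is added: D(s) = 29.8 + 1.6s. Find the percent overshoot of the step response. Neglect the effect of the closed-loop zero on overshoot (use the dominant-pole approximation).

Forward path: (29.8 + 1.6s)·4.3/(s(s+1.7)). The closed-loop characteristic equation is s² + (1.7 + 4.3·1.6)s + 4.3·29.8 = 0.
That is s² + 8.58s + 128.1 = 0, so ω_n = 11.32 rad/s and ζ = 8.58/(2·11.32) = 0.379.
%OS = 100·exp(−πζ/√(1−ζ²)) = 27.6%.

27.6%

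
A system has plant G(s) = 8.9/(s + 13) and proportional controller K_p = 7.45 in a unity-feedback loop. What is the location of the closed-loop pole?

Closed-loop transfer function: T(s) = K_p·G(s)/(1 + K_p·G(s)) = 66.31/(s + 13 + 66.31) = 66.31/(s + 79.31).
The closed-loop pole is at s = −79.31.

s = -79.31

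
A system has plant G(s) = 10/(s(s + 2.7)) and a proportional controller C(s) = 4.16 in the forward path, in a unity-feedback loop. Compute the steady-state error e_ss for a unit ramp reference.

0.0649

The loop has one pole at the origin (type 1). Velocity error constant K_v = lim_{s→0} s·C(s)G(s) = 4.16·10/2.7 = 15.41.
Steady-state error to a unit ramp: e_ss = 1/K_v = 0.0649.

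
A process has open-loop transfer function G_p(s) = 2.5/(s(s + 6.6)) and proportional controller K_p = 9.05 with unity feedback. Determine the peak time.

The closed-loop denominator s² + 6.6s + 22.62 gives ω_n = √22.62 = 4.757 and ζ = 6.6/(2ω_n) = 0.6938.
Damped frequency ω_d = ω_n√(1−ζ²) = 3.426 rad/s, so peak time T_p = π/ω_d = 0.917 s.

T_p = 0.917 s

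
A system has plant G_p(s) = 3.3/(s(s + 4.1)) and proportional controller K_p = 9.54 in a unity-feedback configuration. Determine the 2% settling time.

From 1 + K_pG_p(s) = 0: s² + 4.1s + 31.48 = 0 ⇒ ω_n = 5.611, ζ = 0.3654.
2% settling time T_s ≈ 4/(ζω_n) = 4/2.05 = 1.95 s.

T_s ≈ 1.95 s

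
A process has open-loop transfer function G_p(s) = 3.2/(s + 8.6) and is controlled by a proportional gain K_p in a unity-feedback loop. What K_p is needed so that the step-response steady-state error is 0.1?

For a type-0 loop with proportional control, e_ss = 1/(1 + K_p·G_p(0)).
G_p(0) = 0.3721. Require 1/(1 + K_p·0.3721) = 0.1, so 1 + 0.3721·K_p = 10.
K_p = (10 − 1)/0.3721 = 24.2.

K_p = 24.2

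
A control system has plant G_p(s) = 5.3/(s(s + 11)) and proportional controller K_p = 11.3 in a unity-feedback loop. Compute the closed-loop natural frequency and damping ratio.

1 + K_p·G_p(s) = 0 gives s² + 11s + 59.89 = 0.
Matching s² + 2ζω_n s + ω_n²: ω_n = √59.89 = 7.739 rad/s and 2ζω_n = 11, so ζ = 11/(2·7.739) = 0.711.

ω_n = 7.74 rad/s, ζ = 0.711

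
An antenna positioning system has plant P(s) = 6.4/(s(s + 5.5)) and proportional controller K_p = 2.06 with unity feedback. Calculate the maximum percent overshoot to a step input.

2.62%

From 1 + K_pP(s) = 0: s² + 5.5s + 13.18 = 0 ⇒ ω_n = 3.631, ζ = 0.7574.
%OS = 100·exp(−πζ/√(1−ζ²)) = 100·exp(−π·0.7574/√0.4264) = 2.62%.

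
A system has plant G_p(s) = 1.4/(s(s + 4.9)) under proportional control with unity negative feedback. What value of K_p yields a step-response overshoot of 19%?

From %OS = 100·exp(−πζ/√(1−ζ²)) = 19%, ζ = −ln(0.19)/√(π²+ln²(0.19)) = 0.4673.
Characteristic equation s² + 4.9s + 1.4K_p = 0 gives ζ = 4.9/(2√(1.4K_p)).
Setting ζ = 0.4673: √(1.4K_p) = 4.9/(2·0.4673) = 5.242, so K_p = 27.48/1.4 = 19.6.

K_p = 19.6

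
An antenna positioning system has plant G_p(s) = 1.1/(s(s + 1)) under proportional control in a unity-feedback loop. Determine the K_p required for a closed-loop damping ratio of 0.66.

Closed-loop characteristic equation: s² + 1s + K_p·1.1 = 0.
So ω_n = √(1.1K_p) and 2ζω_n = 1, giving ζ = 1/(2√(1.1K_p)).
Setting ζ = 0.66: √(1.1K_p) = 1/(2·0.66) = 0.7576, so K_p = 0.5739/1.1 = 0.522.

K_p = 0.522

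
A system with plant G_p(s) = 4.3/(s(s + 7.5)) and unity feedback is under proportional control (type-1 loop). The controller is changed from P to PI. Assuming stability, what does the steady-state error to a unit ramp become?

The integrator raises the loop to type 2, so K_v → ∞ and e_ss to a ramp is zero.

0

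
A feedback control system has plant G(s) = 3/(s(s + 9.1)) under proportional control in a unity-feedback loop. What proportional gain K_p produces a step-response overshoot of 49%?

K_p = 141

From %OS = 100·exp(−πζ/√(1−ζ²)) = 49%, ζ = −ln(0.49)/√(π²+ln²(0.49)) = 0.2214.
Characteristic equation s² + 9.1s + 3K_p = 0 gives ζ = 9.1/(2√(3K_p)).
Setting ζ = 0.2214: √(3K_p) = 9.1/(2·0.2214) = 20.55, so K_p = 422.2/3 = 141.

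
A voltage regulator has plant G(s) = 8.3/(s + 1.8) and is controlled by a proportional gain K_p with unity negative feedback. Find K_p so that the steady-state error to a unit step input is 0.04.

The loop is type 0, so e_ss(step) = 1/(1 + K_pos) with K_pos = K_p·G(0).
G(0) = 4.611. Require 1/(1 + K_p·4.611) = 0.04, so 1 + 4.611·K_p = 25.
K_p = (25 − 1)/4.611 = 5.2.

K_p = 5.2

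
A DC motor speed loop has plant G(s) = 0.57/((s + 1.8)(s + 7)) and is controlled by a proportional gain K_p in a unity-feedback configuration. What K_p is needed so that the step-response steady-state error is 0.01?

The loop is type 0, so e_ss(step) = 1/(1 + K_pos) with K_pos = K_p·G(0).
G(0) = 0.04524. Require 1/(1 + K_p·0.04524) = 0.01, so 1 + 0.04524·K_p = 100.
K_p = (100 − 1)/0.04524 = 2190.

K_p = 2190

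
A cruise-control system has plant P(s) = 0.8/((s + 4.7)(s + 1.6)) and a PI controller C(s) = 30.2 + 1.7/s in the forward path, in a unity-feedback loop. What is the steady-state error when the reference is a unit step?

0

The open loop C(s)P(s) has a pole at the origin (type 1), so the static position error constant is infinite and e_ss = 1/(1+∞) = 0.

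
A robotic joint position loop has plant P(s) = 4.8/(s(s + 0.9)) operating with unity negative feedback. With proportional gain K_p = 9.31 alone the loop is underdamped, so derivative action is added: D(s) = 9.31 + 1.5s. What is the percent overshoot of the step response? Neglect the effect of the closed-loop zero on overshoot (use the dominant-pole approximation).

Forward path: (9.31 + 1.5s)·4.8/(s(s+0.9)). The closed-loop characteristic equation is s² + (0.9 + 4.8·1.5)s + 4.8·9.31 = 0.
That is s² + 8.1s + 44.69 = 0, so ω_n = 6.685 rad/s and ζ = 8.1/(2·6.685) = 0.6058.
%OS = 100·exp(−πζ/√(1−ζ²)) = 9.14%.

9.14%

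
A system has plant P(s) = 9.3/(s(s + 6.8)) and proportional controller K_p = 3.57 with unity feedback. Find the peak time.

T_p = 0.675 s

From 1 + K_pP(s) = 0: s² + 6.8s + 33.2 = 0 ⇒ ω_n = 5.762, ζ = 0.5901.
Damped frequency ω_d = ω_n√(1−ζ²) = 4.652 rad/s, so peak time T_p = π/ω_d = 0.675 s.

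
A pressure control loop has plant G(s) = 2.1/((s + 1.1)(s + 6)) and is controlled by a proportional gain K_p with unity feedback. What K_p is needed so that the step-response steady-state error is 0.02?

For a type-0 loop with proportional control, e_ss = 1/(1 + K_p·G(0)).
G(0) = 0.3182. Require 1/(1 + K_p·0.3182) = 0.02, so 1 + 0.3182·K_p = 50.
K_p = (50 − 1)/0.3182 = 154.

K_p = 154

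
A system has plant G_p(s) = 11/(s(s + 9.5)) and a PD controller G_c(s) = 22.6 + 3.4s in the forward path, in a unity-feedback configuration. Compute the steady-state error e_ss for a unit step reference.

The open loop G_c(s)G_p(s) has a pole at the origin (type 1), so the static position error constant is infinite and e_ss = 1/(1+∞) = 0.

0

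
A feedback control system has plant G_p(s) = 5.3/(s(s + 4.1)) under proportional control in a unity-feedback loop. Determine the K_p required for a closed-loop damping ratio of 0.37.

K_p = 5.79

Closed-loop characteristic equation: s² + 4.1s + K_p·5.3 = 0.
So ω_n = √(5.3K_p) and 2ζω_n = 4.1, giving ζ = 4.1/(2√(5.3K_p)).
Setting ζ = 0.37: √(5.3K_p) = 4.1/(2·0.37) = 5.541, so K_p = 30.7/5.3 = 5.79.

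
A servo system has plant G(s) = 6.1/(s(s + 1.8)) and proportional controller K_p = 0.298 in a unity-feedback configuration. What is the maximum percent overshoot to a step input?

Closed-loop characteristic equation: s² + 1.8s + 1.818 = 0, so ω_n = 1.348 rad/s and ζ = 1.8/(2·1.348) = 0.6675.
%OS = 100·exp(−πζ/√(1−ζ²)) = 100·exp(−π·0.6675/√0.5544) = 5.98%.

5.98%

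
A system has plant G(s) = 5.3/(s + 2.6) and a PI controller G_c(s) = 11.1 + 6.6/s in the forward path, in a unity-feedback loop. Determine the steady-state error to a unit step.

0

The open loop G_c(s)G(s) has a pole at the origin (type 1), so the static position error constant is infinite and e_ss = 1/(1+∞) = 0.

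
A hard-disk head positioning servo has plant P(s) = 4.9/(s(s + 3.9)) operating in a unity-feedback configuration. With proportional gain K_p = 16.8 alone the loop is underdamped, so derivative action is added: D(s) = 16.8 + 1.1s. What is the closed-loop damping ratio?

Forward path: (16.8 + 1.1s)·4.9/(s(s+3.9)). The closed-loop characteristic equation is s² + (3.9 + 4.9·1.1)s + 4.9·16.8 = 0.
That is s² + 9.29s + 82.32 = 0, so ω_n = 9.073 rad/s and ζ = 9.29/(2·9.073) = 0.512.

ζ = 0.512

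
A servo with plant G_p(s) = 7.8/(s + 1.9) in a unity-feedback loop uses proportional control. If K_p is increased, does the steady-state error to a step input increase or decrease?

decrease

The position error constant K_pos = K_p·G_p(0) grows with K_p, and e_ss = 1/(1+K_pos) falls.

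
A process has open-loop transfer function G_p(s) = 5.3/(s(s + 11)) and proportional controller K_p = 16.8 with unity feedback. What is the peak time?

From 1 + K_pG_p(s) = 0: s² + 11s + 89.04 = 0 ⇒ ω_n = 9.436, ζ = 0.5829.
Damped frequency ω_d = ω_n√(1−ζ²) = 7.667 rad/s, so peak time T_p = π/ω_d = 0.41 s.

T_p = 0.41 s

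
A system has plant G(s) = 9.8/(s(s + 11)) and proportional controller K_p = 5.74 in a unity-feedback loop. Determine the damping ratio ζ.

ζ = 0.733

The closed-loop denominator is s(s+11) + 5.74·9.8 = s² + 11s + 56.25.
Matching s² + 2ζω_n s + ω_n²: ω_n = √56.25 = 7.5 rad/s and 2ζω_n = 11, so ζ = 11/(2·7.5) = 0.733.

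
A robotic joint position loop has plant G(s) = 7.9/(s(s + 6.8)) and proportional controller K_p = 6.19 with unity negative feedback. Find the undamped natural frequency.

The closed-loop denominator is s(s+6.8) + 6.19·7.9 = s² + 6.8s + 48.9.
Matching s² + 2ζω_n s + ω_n²: ω_n = √48.9 = 6.993 rad/s and 2ζω_n = 6.8, so ζ = 6.8/(2·6.993) = 0.486.

ω_n = 6.99 rad/s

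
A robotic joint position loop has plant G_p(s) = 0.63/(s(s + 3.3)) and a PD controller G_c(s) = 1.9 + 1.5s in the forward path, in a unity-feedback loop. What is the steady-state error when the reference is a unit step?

The open loop G_c(s)G_p(s) has a pole at the origin (type 1), so the static position error constant is infinite and e_ss = 1/(1+∞) = 0.

0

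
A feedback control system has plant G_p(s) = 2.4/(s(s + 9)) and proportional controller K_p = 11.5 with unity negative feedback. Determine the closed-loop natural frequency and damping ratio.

The closed-loop denominator is s(s+9) + 11.5·2.4 = s² + 9s + 27.6.
Matching s² + 2ζω_n s + ω_n²: ω_n = √27.6 = 5.254 rad/s and 2ζω_n = 9, so ζ = 9/(2·5.254) = 0.857.

ω_n = 5.25 rad/s, ζ = 0.857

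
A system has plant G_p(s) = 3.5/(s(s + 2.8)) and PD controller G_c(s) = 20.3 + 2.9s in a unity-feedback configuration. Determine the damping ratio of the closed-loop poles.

Forward path: (20.3 + 2.9s)·3.5/(s(s+2.8)). The closed-loop characteristic equation is s² + (2.8 + 3.5·2.9)s + 3.5·20.3 = 0.
That is s² + 12.95s + 71.05 = 0, so ω_n = 8.429 rad/s and ζ = 12.95/(2·8.429) = 0.7682.

ζ = 0.768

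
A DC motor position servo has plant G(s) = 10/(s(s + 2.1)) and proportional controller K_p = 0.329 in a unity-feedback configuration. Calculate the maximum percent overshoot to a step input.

From 1 + K_pG(s) = 0: s² + 2.1s + 3.29 = 0 ⇒ ω_n = 1.814, ζ = 0.5789.
%OS = 100·exp(−πζ/√(1−ζ²)) = 100·exp(−π·0.5789/√0.6649) = 10.7%.

10.7%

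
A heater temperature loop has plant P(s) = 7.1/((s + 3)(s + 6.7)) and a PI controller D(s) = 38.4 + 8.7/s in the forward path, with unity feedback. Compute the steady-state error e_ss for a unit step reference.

0

The open loop D(s)P(s) has a pole at the origin (type 1), so the static position error constant is infinite and e_ss = 1/(1+∞) = 0.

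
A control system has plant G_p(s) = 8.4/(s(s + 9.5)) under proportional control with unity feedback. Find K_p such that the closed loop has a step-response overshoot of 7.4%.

K_p = 6.6

From %OS = 100·exp(−πζ/√(1−ζ²)) = 7.4%, ζ = −ln(0.074)/√(π²+ln²(0.074)) = 0.6381.
Characteristic equation s² + 9.5s + 8.4K_p = 0 gives ζ = 9.5/(2√(8.4K_p)).
Setting ζ = 0.6381: √(8.4K_p) = 9.5/(2·0.6381) = 7.444, so K_p = 55.41/8.4 = 6.6.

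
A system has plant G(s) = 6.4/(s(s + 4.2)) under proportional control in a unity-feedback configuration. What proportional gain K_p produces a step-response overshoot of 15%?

K_p = 2.58

From %OS = 100·exp(−πζ/√(1−ζ²)) = 15%, ζ = −ln(0.15)/√(π²+ln²(0.15)) = 0.5169.
Characteristic equation s² + 4.2s + 6.4K_p = 0 gives ζ = 4.2/(2√(6.4K_p)).
Setting ζ = 0.5169: √(6.4K_p) = 4.2/(2·0.5169) = 4.062, so K_p = 16.5/6.4 = 2.58.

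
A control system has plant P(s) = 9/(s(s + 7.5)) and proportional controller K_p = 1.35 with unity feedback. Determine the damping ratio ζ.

The closed-loop denominator is s(s+7.5) + 1.35·9 = s² + 7.5s + 12.15.
So ω_n² = 12.15 ⇒ ω_n = 3.486 rad/s, and ζ = 7.5/(2ω_n) = 1.08.

ζ = 1.08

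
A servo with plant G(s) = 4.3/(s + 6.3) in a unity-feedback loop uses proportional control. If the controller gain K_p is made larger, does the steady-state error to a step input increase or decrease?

e_ss = 1/(1 + K_p·G(0)); a larger K_p raises the denominator, so e_ss decreases.

decrease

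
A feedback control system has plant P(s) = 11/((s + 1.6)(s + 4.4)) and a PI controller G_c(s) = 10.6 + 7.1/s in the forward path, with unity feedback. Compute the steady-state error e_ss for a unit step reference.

The open loop G_c(s)P(s) has a pole at the origin (type 1), so the static position error constant is infinite and e_ss = 1/(1+∞) = 0.

0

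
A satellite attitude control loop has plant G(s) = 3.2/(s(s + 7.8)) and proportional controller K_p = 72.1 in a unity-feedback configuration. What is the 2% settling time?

The closed-loop denominator s² + 7.8s + 230.7 gives ω_n = √230.7 = 15.19 and ζ = 7.8/(2ω_n) = 0.2568.
2% settling time T_s ≈ 4/(ζω_n) = 4/3.9 = 1.03 s.

T_s ≈ 1.03 s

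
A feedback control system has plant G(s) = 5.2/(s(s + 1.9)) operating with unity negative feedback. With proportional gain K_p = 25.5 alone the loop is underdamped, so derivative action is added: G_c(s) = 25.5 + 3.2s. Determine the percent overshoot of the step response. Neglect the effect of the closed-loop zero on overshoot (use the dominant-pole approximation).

Forward path: (25.5 + 3.2s)·5.2/(s(s+1.9)). The closed-loop characteristic equation is s² + (1.9 + 5.2·3.2)s + 5.2·25.5 = 0.
That is s² + 18.54s + 132.6 = 0, so ω_n = 11.52 rad/s and ζ = 18.54/(2·11.52) = 0.805.
%OS = 100·exp(−πζ/√(1−ζ²)) = 1.41%.

1.41%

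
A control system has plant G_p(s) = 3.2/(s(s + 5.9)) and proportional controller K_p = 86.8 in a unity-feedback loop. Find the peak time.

T_p = 0.192 s

The closed-loop denominator s² + 5.9s + 277.8 gives ω_n = √277.8 = 16.67 and ζ = 5.9/(2ω_n) = 0.177.
Damped frequency ω_d = ω_n√(1−ζ²) = 16.4 rad/s, so peak time T_p = π/ω_d = 0.192 s.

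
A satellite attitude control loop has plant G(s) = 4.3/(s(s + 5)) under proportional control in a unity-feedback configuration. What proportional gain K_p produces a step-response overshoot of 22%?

K_p = 7.71

From %OS = 100·exp(−πζ/√(1−ζ²)) = 22%, ζ = −ln(0.22)/√(π²+ln²(0.22)) = 0.4342.
Characteristic equation s² + 5s + 4.3K_p = 0 gives ζ = 5/(2√(4.3K_p)).
Setting ζ = 0.4342: √(4.3K_p) = 5/(2·0.4342) = 5.758, so K_p = 33.16/4.3 = 7.71.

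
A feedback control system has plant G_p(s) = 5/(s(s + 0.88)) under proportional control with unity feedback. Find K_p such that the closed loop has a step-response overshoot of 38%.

From %OS = 100·exp(−πζ/√(1−ζ²)) = 38%, ζ = −ln(0.38)/√(π²+ln²(0.38)) = 0.2943.
Characteristic equation s² + 0.88s + 5K_p = 0 gives ζ = 0.88/(2√(5K_p)).
Setting ζ = 0.2943: √(5K_p) = 0.88/(2·0.2943) = 1.495, so K_p = 2.235/5 = 0.447.

K_p = 0.447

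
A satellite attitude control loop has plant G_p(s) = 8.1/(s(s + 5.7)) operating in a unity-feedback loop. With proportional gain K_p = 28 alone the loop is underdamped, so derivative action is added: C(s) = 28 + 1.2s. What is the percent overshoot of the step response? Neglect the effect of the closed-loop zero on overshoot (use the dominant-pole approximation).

15.4%

Forward path: (28 + 1.2s)·8.1/(s(s+5.7)). The closed-loop characteristic equation is s² + (5.7 + 8.1·1.2)s + 8.1·28 = 0.
That is s² + 15.42s + 226.8 = 0, so ω_n = 15.06 rad/s and ζ = 15.42/(2·15.06) = 0.512.
%OS = 100·exp(−πζ/√(1−ζ²)) = 15.4%.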